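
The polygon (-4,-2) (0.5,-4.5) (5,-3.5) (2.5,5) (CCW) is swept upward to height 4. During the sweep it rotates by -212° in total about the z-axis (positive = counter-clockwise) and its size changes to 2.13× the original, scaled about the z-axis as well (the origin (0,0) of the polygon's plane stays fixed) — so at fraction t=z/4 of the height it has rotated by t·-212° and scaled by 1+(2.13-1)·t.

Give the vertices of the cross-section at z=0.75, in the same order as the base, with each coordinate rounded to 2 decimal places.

Cross-section at z=0.75: (-5.28,1.24) (-3.02,-4.58) (1.95,-7.14) (6.20,2.72)

t = z/height = 0.75/4 = 0.1875
s = 1 + (scale-1)·z/height = 1 + (2.13-1)·0.75/4 = 1.211875
θ = twist·z/height = -212°·0.75/4 = -39.7500° = -0.693768 rad
cos θ = 0.768842, sin θ = -0.639439 (intermediates below are computed at full precision and shown rounded to 5 d.p.)
v1: (-4,-2) → rotate → (-4.35425,1.02007) → ×s → (-5.27680,1.23620) → (-5.28,1.24)
v2: (0.5,-4.5) → rotate → (-2.49305,-3.77951) → ×s → (-3.02127,-4.58029) → (-3.02,-4.58)
v3: (5,-3.5) → rotate → (1.60617,-5.88814) → ×s → (1.94648,-7.13569) → (1.95,-7.14)
v4: (2.5,5) → rotate → (5.11930,2.24561) → ×s → (6.20395,2.72140) → (6.20,2.72)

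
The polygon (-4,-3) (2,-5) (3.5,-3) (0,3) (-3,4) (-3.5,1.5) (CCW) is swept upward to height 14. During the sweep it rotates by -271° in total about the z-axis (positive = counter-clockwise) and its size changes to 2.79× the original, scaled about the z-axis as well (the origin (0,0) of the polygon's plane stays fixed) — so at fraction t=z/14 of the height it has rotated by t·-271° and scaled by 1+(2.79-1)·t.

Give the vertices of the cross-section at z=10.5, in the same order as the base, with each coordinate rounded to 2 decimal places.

Cross-section at z=10.5: (11.38,2.76) (0.32,12.61) (-4.76,9.69) (-2.77,-6.46) (2.76,-11.38) (6.15,-6.46)

t = z/height = 10.5/14 = 0.75
s = 1 + (scale-1)·z/height = 1 + (2.79-1)·10.5/14 = 2.342500
θ = twist·z/height = -271°·10.5/14 = -203.2500° = -3.547382 rad
cos θ = -0.918791, sin θ = 0.394744 (intermediates below are computed at full precision and shown rounded to 5 d.p.)
v1: (-4,-3) → rotate → (4.85940,1.17740) → ×s → (11.38314,2.75806) → (11.38,2.76)
v2: (2,-5) → rotate → (0.13614,5.38344) → ×s → (0.31890,12.61072) → (0.32,12.61)
v3: (3.5,-3) → rotate → (-2.03154,4.13798) → ×s → (-4.75888,9.69321) → (-4.76,9.69)
v4: (0,3) → rotate → (-1.18423,-2.75637) → ×s → (-2.77406,-6.45681) → (-2.77,-6.46)
v5: (-3,4) → rotate → (1.17740,-4.85940) → ×s → (2.75806,-11.38314) → (2.76,-11.38)
v6: (-3.5,1.5) → rotate → (2.62365,-2.75979) → ×s → (6.14591,-6.46481) → (6.15,-6.46)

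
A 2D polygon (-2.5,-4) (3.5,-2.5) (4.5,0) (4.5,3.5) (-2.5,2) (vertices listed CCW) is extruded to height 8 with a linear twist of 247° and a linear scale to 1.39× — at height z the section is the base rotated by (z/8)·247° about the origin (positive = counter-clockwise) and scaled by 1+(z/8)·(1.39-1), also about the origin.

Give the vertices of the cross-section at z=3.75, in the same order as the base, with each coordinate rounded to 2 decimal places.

Cross-section at z=3.75: (5.55,-0.60) (0.86,5.01) (-2.32,4.79) (-6.04,2.99) (-0.84,-3.69)

t = z/height = 3.75/8 = 0.46875
s = 1 + (scale-1)·z/height = 1 + (1.39-1)·3.75/8 = 1.182813
θ = twist·z/height = 247°·3.75/8 = 115.7813° = 2.020764 rad
cos θ = -0.434936, sin θ = 0.900461 (intermediates below are computed at full precision and shown rounded to 5 d.p.)
v1: (-2.5,-4) → rotate → (4.68919,-0.51141) → ×s → (5.54643,-0.60490) → (5.55,-0.60)
v2: (3.5,-2.5) → rotate → (0.72888,4.23896) → ×s → (0.86212,5.01389) → (0.86,5.01)
v3: (4.5,0) → rotate → (-1.95721,4.05208) → ×s → (-2.31502,4.79285) → (-2.32,4.79)
v4: (4.5,3.5) → rotate → (-5.10883,2.52980) → ×s → (-6.04279,2.99228) → (-6.04,2.99)
v5: (-2.5,2) → rotate → (-0.71358,-3.12103) → ×s → (-0.84403,-3.69159) → (-0.84,-3.69)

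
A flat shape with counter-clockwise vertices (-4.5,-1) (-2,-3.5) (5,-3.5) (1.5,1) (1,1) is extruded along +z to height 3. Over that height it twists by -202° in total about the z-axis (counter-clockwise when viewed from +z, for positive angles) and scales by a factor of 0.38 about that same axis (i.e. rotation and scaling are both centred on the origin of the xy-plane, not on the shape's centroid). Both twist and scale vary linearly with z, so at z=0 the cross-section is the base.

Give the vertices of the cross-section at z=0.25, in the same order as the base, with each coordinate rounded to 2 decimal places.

t = z/height = 0.25/3 = 0.0833333
s = 1 + (scale-1)·z/height = 1 + (0.38-1)·0.25/3 = 0.948333
θ = twist·z/height = -202°·0.25/3 = -16.8333° = -0.293797 rad
cos θ = 0.957151, sin θ = -0.289589 (intermediates below are computed at full precision and shown rounded to 5 d.p.)
v1: (-4.5,-1) → rotate → (-4.59677,0.34600) → ×s → (-4.35927,0.32812) → (-4.36,0.33)
v2: (-2,-3.5) → rotate → (-2.92786,-2.77085) → ×s → (-2.77659,-2.62769) → (-2.78,-2.63)
v3: (5,-3.5) → rotate → (3.77220,-4.79797) → ×s → (3.57730,-4.55008) → (3.58,-4.55)
v4: (1.5,1) → rotate → (1.72532,0.52277) → ×s → (1.63617,0.49576) → (1.64,0.50)
v5: (1,1) → rotate → (1.24674,0.66756) → ×s → (1.18232,0.63307) → (1.18,0.63)

Cross-section at z=0.25: (-4.36,0.33) (-2.78,-2.63) (3.58,-4.55) (1.64,0.50) (1.18,0.63)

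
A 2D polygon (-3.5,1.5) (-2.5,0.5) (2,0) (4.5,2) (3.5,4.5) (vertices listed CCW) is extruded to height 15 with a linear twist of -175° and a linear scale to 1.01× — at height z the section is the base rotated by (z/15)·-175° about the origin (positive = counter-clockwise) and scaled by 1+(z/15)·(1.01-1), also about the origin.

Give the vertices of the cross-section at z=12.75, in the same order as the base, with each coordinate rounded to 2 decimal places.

Cross-section at z=12.75: (3.80,0.54) (2.42,0.88) (-1.72,-1.05) (-2.83,-4.08) (-0.66,-5.71)

t = z/height = 12.75/15 = 0.85
s = 1 + (scale-1)·z/height = 1 + (1.01-1)·12.75/15 = 1.008500
θ = twist·z/height = -175°·12.75/15 = -148.7500° = -2.596177 rad
cos θ = -0.854912, sin θ = -0.518773 (intermediates below are computed at full precision and shown rounded to 5 d.p.)
v1: (-3.5,1.5) → rotate → (3.77035,0.53334) → ×s → (3.80240,0.53787) → (3.80,0.54)
v2: (-2.5,0.5) → rotate → (2.39667,0.86948) → ×s → (2.41704,0.87687) → (2.42,0.88)
v3: (2,0) → rotate → (-1.70982,-1.03755) → ×s → (-1.72436,-1.04637) → (-1.72,-1.05)
v4: (4.5,2) → rotate → (-2.80956,-4.04430) → ×s → (-2.83344,-4.07868) → (-2.83,-4.08)
v5: (3.5,4.5) → rotate → (-0.65771,-5.66281) → ×s → (-0.66330,-5.71094) → (-0.66,-5.71)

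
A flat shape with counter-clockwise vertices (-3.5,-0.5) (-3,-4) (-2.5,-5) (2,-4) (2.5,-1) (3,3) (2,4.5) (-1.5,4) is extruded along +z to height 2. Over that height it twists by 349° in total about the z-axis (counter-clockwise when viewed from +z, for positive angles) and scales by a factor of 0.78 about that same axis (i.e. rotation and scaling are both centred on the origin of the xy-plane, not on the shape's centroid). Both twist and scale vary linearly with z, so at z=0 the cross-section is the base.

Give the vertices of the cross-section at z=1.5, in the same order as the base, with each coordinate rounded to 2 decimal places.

Cross-section at z=1.5: (0.01,2.95) (-2.95,2.96) (-3.83,2.66) (-3.55,-1.17) (-1.13,-1.95) (2.12,-2.84) (3.48,-2.19) (3.49,0.76)

t = z/height = 1.5/2 = 0.75
s = 1 + (scale-1)·z/height = 1 + (0.78-1)·1.5/2 = 0.835000
θ = twist·z/height = 349°·1.5/2 = 261.7500° = 4.568399 rad
cos θ = -0.143493, sin θ = -0.989651 (intermediates below are computed at full precision and shown rounded to 5 d.p.)
v1: (-3.5,-0.5) → rotate → (0.00740,3.53553) → ×s → (0.00618,2.95216) → (0.01,2.95)
v2: (-3,-4) → rotate → (-3.52813,3.54292) → ×s → (-2.94599,2.95834) → (-2.95,2.96)
v3: (-2.5,-5) → rotate → (-4.58953,3.19159) → ×s → (-3.83225,2.66498) → (-3.83,2.66)
v4: (2,-4) → rotate → (-4.24559,-1.40533) → ×s → (-3.54507,-1.17345) → (-3.55,-1.17)
v5: (2.5,-1) → rotate → (-1.34838,-2.33064) → ×s → (-1.12590,-1.94608) → (-1.13,-1.95)
v6: (3,3) → rotate → (2.53848,-3.39943) → ×s → (2.11963,-2.83853) → (2.12,-2.84)
v7: (2,4.5) → rotate → (4.16645,-2.62502) → ×s → (3.47898,-2.19189) → (3.48,-2.19)
v8: (-1.5,4) → rotate → (4.17384,0.91051) → ×s → (3.48516,0.76027) → (3.49,0.76)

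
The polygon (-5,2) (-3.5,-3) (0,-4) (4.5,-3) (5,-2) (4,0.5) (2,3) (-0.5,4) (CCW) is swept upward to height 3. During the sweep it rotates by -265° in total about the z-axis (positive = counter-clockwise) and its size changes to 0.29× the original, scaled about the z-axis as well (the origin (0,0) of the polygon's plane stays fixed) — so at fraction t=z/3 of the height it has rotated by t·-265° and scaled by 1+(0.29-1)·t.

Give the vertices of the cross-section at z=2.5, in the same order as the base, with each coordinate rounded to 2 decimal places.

Cross-section at z=2.5: (1.01,-1.95) (1.88,-0.01) (1.07,1.24) (-0.59,2.13) (-1.01,1.95) (-1.37,0.91) (-1.42,-0.39) (-0.91,-1.37)

t = z/height = 2.5/3 = 0.833333
s = 1 + (scale-1)·z/height = 1 + (0.29-1)·2.5/3 = 0.408333
θ = twist·z/height = -265°·2.5/3 = -220.8333° = -3.854269 rad
cos θ = -0.756615, sin θ = 0.653861 (intermediates below are computed at full precision and shown rounded to 5 d.p.)
v1: (-5,2) → rotate → (2.47535,-4.78253) → ×s → (1.01077,-1.95287) → (1.01,-1.95)
v2: (-3.5,-3) → rotate → (4.60973,-0.01867) → ×s → (1.88231,-0.00762) → (1.88,-0.01)
v3: (0,-4) → rotate → (2.61544,3.02646) → ×s → (1.06797,1.23580) → (1.07,1.24)
v4: (4.5,-3) → rotate → (-1.44318,5.21222) → ×s → (-0.58930,2.12832) → (-0.59,2.13)
v5: (5,-2) → rotate → (-2.47535,4.78253) → ×s → (-1.01077,1.95287) → (-1.01,1.95)
v6: (4,0.5) → rotate → (-3.35339,2.23714) → ×s → (-1.36930,0.91350) → (-1.37,0.91)
v7: (2,3) → rotate → (-3.47481,-0.96212) → ×s → (-1.41888,-0.39287) → (-1.42,-0.39)
v8: (-0.5,4) → rotate → (-2.23714,-3.35339) → ×s → (-0.91350,-1.36930) → (-0.91,-1.37)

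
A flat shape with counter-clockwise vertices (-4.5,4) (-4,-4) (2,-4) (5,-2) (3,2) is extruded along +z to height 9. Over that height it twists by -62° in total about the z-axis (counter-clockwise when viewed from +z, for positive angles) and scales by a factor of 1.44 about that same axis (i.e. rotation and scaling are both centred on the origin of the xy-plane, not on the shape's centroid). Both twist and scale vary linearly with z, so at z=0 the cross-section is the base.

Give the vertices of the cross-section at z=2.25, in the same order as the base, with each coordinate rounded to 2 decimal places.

t = z/height = 2.25/9 = 0.25
s = 1 + (scale-1)·z/height = 1 + (1.44-1)·2.25/9 = 1.110000
θ = twist·z/height = -62°·2.25/9 = -15.5000° = -0.270526 rad
cos θ = 0.963630, sin θ = -0.267238 (intermediates below are computed at full precision and shown rounded to 5 d.p.)
v1: (-4.5,4) → rotate → (-3.26738,5.05709) → ×s → (-3.62680,5.61337) → (-3.63,5.61)
v2: (-4,-4) → rotate → (-4.92348,-2.78557) → ×s → (-5.46506,-3.09198) → (-5.47,-3.09)
v3: (2,-4) → rotate → (0.85831,-4.38900) → ×s → (0.95272,-4.87179) → (0.95,-4.87)
v4: (5,-2) → rotate → (4.28368,-3.26345) → ×s → (4.75488,-3.62243) → (4.75,-3.62)
v5: (3,2) → rotate → (3.42537,1.12555) → ×s → (3.80216,1.24936) → (3.80,1.25)

Cross-section at z=2.25: (-3.63,5.61) (-5.47,-3.09) (0.95,-4.87) (4.75,-3.62) (3.80,1.25)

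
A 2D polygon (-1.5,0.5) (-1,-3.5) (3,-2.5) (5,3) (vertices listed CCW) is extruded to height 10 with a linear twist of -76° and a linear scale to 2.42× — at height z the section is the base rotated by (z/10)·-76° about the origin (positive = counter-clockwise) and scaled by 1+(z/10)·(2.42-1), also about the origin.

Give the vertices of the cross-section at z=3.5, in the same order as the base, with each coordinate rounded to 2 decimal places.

Cross-section at z=3.5: (-1.67,1.67) (-3.68,-4.01) (2.34,-5.36) (8.70,0.66)

t = z/height = 3.5/10 = 0.35
s = 1 + (scale-1)·z/height = 1 + (2.42-1)·3.5/10 = 1.497000
θ = twist·z/height = -76°·3.5/10 = -26.6000° = -0.464258 rad
cos θ = 0.894154, sin θ = -0.447759 (intermediates below are computed at full precision and shown rounded to 5 d.p.)
v1: (-1.5,0.5) → rotate → (-1.11735,1.11872) → ×s → (-1.67268,1.67472) → (-1.67,1.67)
v2: (-1,-3.5) → rotate → (-2.46131,-2.68178) → ×s → (-3.68458,-4.01463) → (-3.68,-4.01)
v3: (3,-2.5) → rotate → (1.56306,-3.57866) → ×s → (2.33991,-5.35726) → (2.34,-5.36)
v4: (5,3) → rotate → (5.81405,0.44367) → ×s → (8.70363,0.66417) → (8.70,0.66)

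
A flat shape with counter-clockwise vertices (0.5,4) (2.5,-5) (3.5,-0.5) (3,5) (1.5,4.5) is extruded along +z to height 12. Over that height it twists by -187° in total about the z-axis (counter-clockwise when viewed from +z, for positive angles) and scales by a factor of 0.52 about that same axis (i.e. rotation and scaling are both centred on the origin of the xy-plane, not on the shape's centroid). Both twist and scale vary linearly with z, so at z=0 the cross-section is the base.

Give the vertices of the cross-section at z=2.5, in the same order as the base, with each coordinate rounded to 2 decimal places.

t = z/height = 2.5/12 = 0.208333
s = 1 + (scale-1)·z/height = 1 + (0.52-1)·2.5/12 = 0.900000
θ = twist·z/height = -187°·2.5/12 = -38.9583° = -0.679951 rad
cos θ = 0.777603, sin θ = -0.628755 (intermediates below are computed at full precision and shown rounded to 5 d.p.)
v1: (0.5,4) → rotate → (2.90382,2.79604) → ×s → (2.61344,2.51643) → (2.61,2.52)
v2: (2.5,-5) → rotate → (-1.19977,-5.45990) → ×s → (-1.07979,-4.91391) → (-1.08,-4.91)
v3: (3.5,-0.5) → rotate → (2.40723,-2.58944) → ×s → (2.16651,-2.33050) → (2.17,-2.33)
v4: (3,5) → rotate → (5.47659,2.00175) → ×s → (4.92893,1.80158) → (4.93,1.80)
v5: (1.5,4.5) → rotate → (3.99580,2.55608) → ×s → (3.59622,2.30047) → (3.60,2.30)

Cross-section at z=2.5: (2.61,2.52) (-1.08,-4.91) (2.17,-2.33) (4.93,1.80) (3.60,2.30)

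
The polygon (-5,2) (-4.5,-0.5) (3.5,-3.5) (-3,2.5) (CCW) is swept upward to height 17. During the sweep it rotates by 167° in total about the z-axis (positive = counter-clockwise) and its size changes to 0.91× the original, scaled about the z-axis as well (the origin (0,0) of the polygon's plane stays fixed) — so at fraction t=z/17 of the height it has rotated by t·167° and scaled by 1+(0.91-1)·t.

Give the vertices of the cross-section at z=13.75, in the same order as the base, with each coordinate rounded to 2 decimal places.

Cross-section at z=13.75: (1.97,-4.59) (3.28,-2.62) (-0.01,4.59) (0.33,-3.61)

t = z/height = 13.75/17 = 0.808824
s = 1 + (scale-1)·z/height = 1 + (0.91-1)·13.75/17 = 0.927206
θ = twist·z/height = 167°·13.75/17 = 135.0735° = 2.357478 rad
cos θ = -0.708014, sin θ = 0.706199 (intermediates below are computed at full precision and shown rounded to 5 d.p.)
v1: (-5,2) → rotate → (2.12767,-4.94702) → ×s → (1.97279,-4.58691) → (1.97,-4.59)
v2: (-4.5,-0.5) → rotate → (3.53916,-2.82389) → ×s → (3.28153,-2.61833) → (3.28,-2.62)
v3: (3.5,-3.5) → rotate → (-0.00635,4.94974) → ×s → (-0.00589,4.58943) → (-0.01,4.59)
v4: (-3,2.5) → rotate → (0.35854,-3.88863) → ×s → (0.33244,-3.60556) → (0.33,-3.61)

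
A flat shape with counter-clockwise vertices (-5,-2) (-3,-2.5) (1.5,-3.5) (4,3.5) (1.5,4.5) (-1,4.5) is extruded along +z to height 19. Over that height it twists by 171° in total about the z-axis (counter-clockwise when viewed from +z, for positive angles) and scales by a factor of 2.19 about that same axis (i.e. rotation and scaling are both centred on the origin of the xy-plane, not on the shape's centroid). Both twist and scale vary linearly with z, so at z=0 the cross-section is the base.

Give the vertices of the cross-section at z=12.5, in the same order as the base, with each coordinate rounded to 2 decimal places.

t = z/height = 12.5/19 = 0.657895
s = 1 + (scale-1)·z/height = 1 + (2.19-1)·12.5/19 = 1.782895
θ = twist·z/height = 171°·12.5/19 = 112.5000° = 1.963495 rad
cos θ = -0.382683, sin θ = 0.923880 (intermediates below are computed at full precision and shown rounded to 5 d.p.)
v1: (-5,-2) → rotate → (3.76118,-3.85403) → ×s → (6.70578,-6.87133) → (6.71,-6.87)
v2: (-3,-2.5) → rotate → (3.45775,-1.81493) → ×s → (6.16480,-3.23583) → (6.16,-3.24)
v3: (1.5,-3.5) → rotate → (2.65955,2.72521) → ×s → (4.74170,4.85876) → (4.74,4.86)
v4: (4,3.5) → rotate → (-4.76431,2.35613) → ×s → (-8.49427,4.20072) → (-8.49,4.20)
v5: (1.5,4.5) → rotate → (-4.73148,-0.33626) → ×s → (-8.43574,-0.59951) → (-8.44,-0.60)
v6: (-1,4.5) → rotate → (-3.77477,-2.64595) → ×s → (-6.73003,-4.71746) → (-6.73,-4.72)

Cross-section at z=12.5: (6.71,-6.87) (6.16,-3.24) (4.74,4.86) (-8.49,4.20) (-8.44,-0.60) (-6.73,-4.72)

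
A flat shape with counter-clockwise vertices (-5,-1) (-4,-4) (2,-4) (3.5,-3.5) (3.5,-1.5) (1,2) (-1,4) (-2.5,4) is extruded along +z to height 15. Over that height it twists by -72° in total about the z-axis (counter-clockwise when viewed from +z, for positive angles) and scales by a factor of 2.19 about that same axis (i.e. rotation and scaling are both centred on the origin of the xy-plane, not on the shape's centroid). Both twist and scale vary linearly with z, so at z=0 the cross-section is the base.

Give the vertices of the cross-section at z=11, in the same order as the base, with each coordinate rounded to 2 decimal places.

t = z/height = 11/15 = 0.733333
s = 1 + (scale-1)·z/height = 1 + (2.19-1)·11/15 = 1.872667
θ = twist·z/height = -72°·11/15 = -52.8000° = -0.921534 rad
cos θ = 0.604599, sin θ = -0.796530 (intermediates below are computed at full precision and shown rounded to 5 d.p.)
v1: (-5,-1) → rotate → (-3.81953,3.37805) → ×s → (-7.15270,6.32596) → (-7.15,6.33)
v2: (-4,-4) → rotate → (-5.60452,0.76772) → ×s → (-10.49539,1.43769) → (-10.50,1.44)
v3: (2,-4) → rotate → (-1.97692,-4.01146) → ×s → (-3.70211,-7.51212) → (-3.70,-7.51)
v4: (3.5,-3.5) → rotate → (-0.67176,-4.90395) → ×s → (-1.25798,-9.18347) → (-1.26,-9.18)
v5: (3.5,-1.5) → rotate → (0.92130,-3.69475) → ×s → (1.72529,-6.91904) → (1.73,-6.92)
v6: (1,2) → rotate → (2.19766,0.41267) → ×s → (4.11548,0.77279) → (4.12,0.77)
v7: (-1,4) → rotate → (2.58152,3.21493) → ×s → (4.83433,6.02049) → (4.83,6.02)
v8: (-2.5,4) → rotate → (1.67462,4.40972) → ×s → (3.13601,8.25794) → (3.14,8.26)

Cross-section at z=11: (-7.15,6.33) (-10.50,1.44) (-3.70,-7.51) (-1.26,-9.18) (1.73,-6.92) (4.12,0.77) (4.83,6.02) (3.14,8.26)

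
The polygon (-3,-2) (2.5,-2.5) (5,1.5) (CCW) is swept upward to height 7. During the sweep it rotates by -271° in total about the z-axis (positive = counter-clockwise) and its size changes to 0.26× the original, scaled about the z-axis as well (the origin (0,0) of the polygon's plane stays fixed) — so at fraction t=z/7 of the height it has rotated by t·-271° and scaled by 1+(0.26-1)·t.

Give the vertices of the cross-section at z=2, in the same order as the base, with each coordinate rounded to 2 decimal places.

t = z/height = 2/7 = 0.285714
s = 1 + (scale-1)·z/height = 1 + (0.26-1)·2/7 = 0.788571
θ = twist·z/height = -271°·2/7 = -77.4286° = -1.351384 rad
cos θ = 0.217657, sin θ = -0.976025 (intermediates below are computed at full precision and shown rounded to 5 d.p.)
v1: (-3,-2) → rotate → (-2.60502,2.49276) → ×s → (-2.05424,1.96572) → (-2.05,1.97)
v2: (2.5,-2.5) → rotate → (-1.89592,-2.98420) → ×s → (-1.49507,-2.35326) → (-1.50,-2.35)
v3: (5,1.5) → rotate → (2.55232,-4.55364) → ×s → (2.01269,-3.59087) → (2.01,-3.59)

Cross-section at z=2: (-2.05,1.97) (-1.50,-2.35) (2.01,-3.59)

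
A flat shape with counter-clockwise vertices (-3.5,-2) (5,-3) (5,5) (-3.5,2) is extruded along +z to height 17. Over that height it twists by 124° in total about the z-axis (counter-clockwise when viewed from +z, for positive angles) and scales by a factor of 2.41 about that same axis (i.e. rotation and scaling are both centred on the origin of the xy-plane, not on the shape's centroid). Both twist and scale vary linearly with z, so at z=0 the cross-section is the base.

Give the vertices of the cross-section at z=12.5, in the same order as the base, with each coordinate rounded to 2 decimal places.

Cross-section at z=12.5: (4.22,-7.04) (5.90,10.31) (-10.39,9.97) (-3.93,-7.21)

t = z/height = 12.5/17 = 0.735294
s = 1 + (scale-1)·z/height = 1 + (2.41-1)·12.5/17 = 2.036765
θ = twist·z/height = 124°·12.5/17 = 91.1765° = 1.591330 rad
cos θ = -0.020532, sin θ = 0.999789 (intermediates below are computed at full precision and shown rounded to 5 d.p.)
v1: (-3.5,-2) → rotate → (2.07144,-3.45820) → ×s → (4.21904,-7.04354) → (4.22,-7.04)
v2: (5,-3) → rotate → (2.89671,5.06054) → ×s → (5.89991,10.30713) → (5.90,10.31)
v3: (5,5) → rotate → (-5.10161,4.89629) → ×s → (-10.39077,9.97258) → (-10.39,9.97)
v4: (-3.5,2) → rotate → (-1.92772,-3.54033) → ×s → (-3.92631,-7.21081) → (-3.93,-7.21)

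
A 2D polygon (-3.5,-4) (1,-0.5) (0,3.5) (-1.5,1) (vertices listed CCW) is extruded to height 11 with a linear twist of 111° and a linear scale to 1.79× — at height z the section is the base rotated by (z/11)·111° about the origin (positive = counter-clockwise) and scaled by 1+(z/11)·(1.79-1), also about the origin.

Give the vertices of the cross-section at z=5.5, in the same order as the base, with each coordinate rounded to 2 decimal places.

t = z/height = 5.5/11 = 0.5
s = 1 + (scale-1)·z/height = 1 + (1.79-1)·5.5/11 = 1.395000
θ = twist·z/height = 111°·5.5/11 = 55.5000° = 0.968658 rad
cos θ = 0.566406, sin θ = 0.824126 (intermediates below are computed at full precision and shown rounded to 5 d.p.)
v1: (-3.5,-4) → rotate → (1.31408,-5.15007) → ×s → (1.83315,-7.18434) → (1.83,-7.18)
v2: (1,-0.5) → rotate → (0.97847,0.54092) → ×s → (1.36496,0.75459) → (1.36,0.75)
v3: (0,3.5) → rotate → (-2.88444,1.98242) → ×s → (-4.02380,2.76548) → (-4.02,2.77)
v4: (-1.5,1) → rotate → (-1.67374,-0.66978) → ×s → (-2.33486,-0.93435) → (-2.33,-0.93)

Cross-section at z=5.5: (1.83,-7.18) (1.36,0.75) (-4.02,2.77) (-2.33,-0.93)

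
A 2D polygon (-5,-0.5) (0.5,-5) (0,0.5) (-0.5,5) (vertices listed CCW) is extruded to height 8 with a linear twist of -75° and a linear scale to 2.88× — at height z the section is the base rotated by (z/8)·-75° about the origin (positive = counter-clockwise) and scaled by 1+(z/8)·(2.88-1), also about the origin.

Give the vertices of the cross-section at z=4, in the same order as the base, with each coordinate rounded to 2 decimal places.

Cross-section at z=4: (-8.29,5.14) (-5.14,-8.29) (0.59,0.77) (5.14,8.29)

t = z/height = 4/8 = 0.5
s = 1 + (scale-1)·z/height = 1 + (2.88-1)·4/8 = 1.940000
θ = twist·z/height = -75°·4/8 = -37.5000° = -0.654498 rad
cos θ = 0.793353, sin θ = -0.608761 (intermediates below are computed at full precision and shown rounded to 5 d.p.)
v1: (-5,-0.5) → rotate → (-4.27115,2.64713) → ×s → (-8.28603,5.13543) → (-8.29,5.14)
v2: (0.5,-5) → rotate → (-2.64713,-4.27115) → ×s → (-5.13543,-8.28603) → (-5.14,-8.29)
v3: (0,0.5) → rotate → (0.30438,0.39668) → ×s → (0.59050,0.76955) → (0.59,0.77)
v4: (-0.5,5) → rotate → (2.64713,4.27115) → ×s → (5.13543,8.28603) → (5.14,8.29)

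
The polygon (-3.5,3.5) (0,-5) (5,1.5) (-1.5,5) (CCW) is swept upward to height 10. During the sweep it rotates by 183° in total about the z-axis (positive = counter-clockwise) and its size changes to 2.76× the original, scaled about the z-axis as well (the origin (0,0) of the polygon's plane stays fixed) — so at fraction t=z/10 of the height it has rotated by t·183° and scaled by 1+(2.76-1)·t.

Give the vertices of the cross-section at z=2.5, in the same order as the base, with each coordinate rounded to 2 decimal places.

t = z/height = 2.5/10 = 0.25
s = 1 + (scale-1)·z/height = 1 + (2.76-1)·2.5/10 = 1.440000
θ = twist·z/height = 183°·2.5/10 = 45.7500° = 0.798488 rad
cos θ = 0.697790, sin θ = 0.716302 (intermediates below are computed at full precision and shown rounded to 5 d.p.)
v1: (-3.5,3.5) → rotate → (-4.94932,-0.06479) → ×s → (-7.12703,-0.09330) → (-7.13,-0.09)
v2: (0,-5) → rotate → (3.58151,-3.48895) → ×s → (5.15737,-5.02409) → (5.16,-5.02)
v3: (5,1.5) → rotate → (2.41450,4.62820) → ×s → (3.47688,6.66460) → (3.48,6.66)
v4: (-1.5,5) → rotate → (-4.62820,2.41450) → ×s → (-6.66460,3.47688) → (-6.66,3.48)

Cross-section at z=2.5: (-7.13,-0.09) (5.16,-5.02) (3.48,6.66) (-6.66,3.48)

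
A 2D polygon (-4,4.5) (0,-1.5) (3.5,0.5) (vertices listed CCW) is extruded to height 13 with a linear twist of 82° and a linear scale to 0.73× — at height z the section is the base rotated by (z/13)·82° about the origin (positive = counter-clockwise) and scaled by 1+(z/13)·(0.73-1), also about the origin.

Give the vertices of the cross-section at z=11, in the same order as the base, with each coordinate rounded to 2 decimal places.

Cross-section at z=11: (-4.34,-1.67) (1.08,-0.41) (0.59,2.66)

t = z/height = 11/13 = 0.846154
s = 1 + (scale-1)·z/height = 1 + (0.73-1)·11/13 = 0.771538
θ = twist·z/height = 82°·11/13 = 69.3846° = 1.210990 rad
cos θ = 0.352093, sin θ = 0.935965 (intermediates below are computed at full precision and shown rounded to 5 d.p.)
v1: (-4,4.5) → rotate → (-5.62021,-2.15944) → ×s → (-4.33621,-1.66609) → (-4.34,-1.67)
v2: (0,-1.5) → rotate → (1.40395,-0.52814) → ×s → (1.08320,-0.40748) → (1.08,-0.41)
v3: (3.5,0.5) → rotate → (0.76434,3.45192) → ×s → (0.58972,2.66329) → (0.59,2.66)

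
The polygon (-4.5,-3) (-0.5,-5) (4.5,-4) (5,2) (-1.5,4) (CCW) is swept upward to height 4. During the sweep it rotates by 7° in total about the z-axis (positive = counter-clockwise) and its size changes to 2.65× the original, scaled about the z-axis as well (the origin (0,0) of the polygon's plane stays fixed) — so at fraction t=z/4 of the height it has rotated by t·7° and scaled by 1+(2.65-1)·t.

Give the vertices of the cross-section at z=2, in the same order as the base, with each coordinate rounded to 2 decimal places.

Cross-section at z=2: (-7.86,-5.97) (-0.35,-9.16) (8.64,-6.79) (8.89,4.20) (-3.18,7.12)

t = z/height = 2/4 = 0.5
s = 1 + (scale-1)·z/height = 1 + (2.65-1)·2/4 = 1.825000
θ = twist·z/height = 7°·2/4 = 3.5000° = 0.061087 rad
cos θ = 0.998135, sin θ = 0.061049 (intermediates below are computed at full precision and shown rounded to 5 d.p.)
v1: (-4.5,-3) → rotate → (-4.30846,-3.26912) → ×s → (-7.86294,-5.96615) → (-7.86,-5.97)
v2: (-0.5,-5) → rotate → (-0.19382,-5.02120) → ×s → (-0.35373,-9.16369) → (-0.35,-9.16)
v3: (4.5,-4) → rotate → (4.73580,-3.71782) → ×s → (8.64284,-6.78502) → (8.64,-6.79)
v4: (5,2) → rotate → (4.86858,2.30151) → ×s → (8.88515,4.20026) → (8.89,4.20)
v5: (-1.5,4) → rotate → (-1.74140,3.90097) → ×s → (-3.17805,7.11926) → (-3.18,7.12)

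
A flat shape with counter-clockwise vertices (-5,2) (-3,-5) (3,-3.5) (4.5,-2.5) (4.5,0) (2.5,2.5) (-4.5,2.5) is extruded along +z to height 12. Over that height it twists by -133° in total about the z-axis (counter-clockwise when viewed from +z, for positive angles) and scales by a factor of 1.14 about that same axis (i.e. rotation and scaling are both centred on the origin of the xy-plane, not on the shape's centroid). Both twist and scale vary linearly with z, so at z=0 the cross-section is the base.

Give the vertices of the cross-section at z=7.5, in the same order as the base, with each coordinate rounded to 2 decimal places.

Cross-section at z=7.5: (1.51,5.66) (-5.79,2.59) (-3.39,-3.69) (-2.11,-5.18) (0.59,-4.86) (3.02,-2.37) (2.11,5.18)

t = z/height = 7.5/12 = 0.625
s = 1 + (scale-1)·z/height = 1 + (1.14-1)·7.5/12 = 1.087500
θ = twist·z/height = -133°·7.5/12 = -83.1250° = -1.450805 rad
cos θ = 0.119704, sin θ = -0.992810 (intermediates below are computed at full precision and shown rounded to 5 d.p.)
v1: (-5,2) → rotate → (1.38710,5.20346) → ×s → (1.50847,5.65876) → (1.51,5.66)
v2: (-3,-5) → rotate → (-5.32316,2.37991) → ×s → (-5.78894,2.58815) → (-5.79,2.59)
v3: (3,-3.5) → rotate → (-3.11572,-3.39739) → ×s → (-3.38835,-3.69466) → (-3.39,-3.69)
v4: (4.5,-2.5) → rotate → (-1.94336,-4.76690) → ×s → (-2.11340,-5.18401) → (-2.11,-5.18)
v5: (4.5,0) → rotate → (0.53867,-4.46764) → ×s → (0.58580,-4.85856) → (0.59,-4.86)
v6: (2.5,2.5) → rotate → (2.78128,-2.18277) → ×s → (3.02465,-2.37376) → (3.02,-2.37)
v7: (-4.5,2.5) → rotate → (1.94336,4.76690) → ×s → (2.11340,5.18401) → (2.11,5.18)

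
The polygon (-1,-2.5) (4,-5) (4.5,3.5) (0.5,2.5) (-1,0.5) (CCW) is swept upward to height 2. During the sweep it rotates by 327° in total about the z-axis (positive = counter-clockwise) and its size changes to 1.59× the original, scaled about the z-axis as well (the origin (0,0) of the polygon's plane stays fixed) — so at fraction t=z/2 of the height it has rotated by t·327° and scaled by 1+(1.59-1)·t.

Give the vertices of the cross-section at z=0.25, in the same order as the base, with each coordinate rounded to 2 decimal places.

t = z/height = 0.25/2 = 0.125
s = 1 + (scale-1)·z/height = 1 + (1.59-1)·0.25/2 = 1.073750
θ = twist·z/height = 327°·0.25/2 = 40.8750° = 0.713403 rad
cos θ = 0.756139, sin θ = 0.654411 (intermediates below are computed at full precision and shown rounded to 5 d.p.)
v1: (-1,-2.5) → rotate → (0.87989,-2.54476) → ×s → (0.94478,-2.73243) → (0.94,-2.73)
v2: (4,-5) → rotate → (6.29661,-1.16305) → ×s → (6.76099,-1.24883) → (6.76,-1.25)
v3: (4.5,3.5) → rotate → (1.11219,5.59134) → ×s → (1.19421,6.00370) → (1.19,6.00)
v4: (0.5,2.5) → rotate → (-1.25796,2.21755) → ×s → (-1.35073,2.38110) → (-1.35,2.38)
v5: (-1,0.5) → rotate → (-1.08334,-0.27634) → ×s → (-1.16324,-0.29672) → (-1.16,-0.30)

Cross-section at z=0.25: (0.94,-2.73) (6.76,-1.25) (1.19,6.00) (-1.35,2.38) (-1.16,-0.30)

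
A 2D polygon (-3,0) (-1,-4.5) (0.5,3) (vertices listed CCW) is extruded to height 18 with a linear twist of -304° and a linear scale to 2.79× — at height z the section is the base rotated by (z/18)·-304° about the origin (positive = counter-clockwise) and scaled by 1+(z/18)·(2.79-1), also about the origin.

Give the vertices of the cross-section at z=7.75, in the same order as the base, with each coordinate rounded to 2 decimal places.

t = z/height = 7.75/18 = 0.430556
s = 1 + (scale-1)·z/height = 1 + (2.79-1)·7.75/18 = 1.770694
θ = twist·z/height = -304°·7.75/18 = -130.8889° = -2.284442 rad
cos θ = -0.654594, sin θ = -0.755980 (intermediates below are computed at full precision and shown rounded to 5 d.p.)
v1: (-3,0) → rotate → (1.96378,2.26794) → ×s → (3.47726,4.01583) → (3.48,4.02)
v2: (-1,-4.5) → rotate → (-2.74732,3.70165) → ×s → (-4.86466,6.55450) → (-4.86,6.55)
v3: (0.5,3) → rotate → (1.94064,-2.34177) → ×s → (3.43629,-4.14656) → (3.44,-4.15)

Cross-section at z=7.75: (3.48,4.02) (-4.86,6.55) (3.44,-4.15)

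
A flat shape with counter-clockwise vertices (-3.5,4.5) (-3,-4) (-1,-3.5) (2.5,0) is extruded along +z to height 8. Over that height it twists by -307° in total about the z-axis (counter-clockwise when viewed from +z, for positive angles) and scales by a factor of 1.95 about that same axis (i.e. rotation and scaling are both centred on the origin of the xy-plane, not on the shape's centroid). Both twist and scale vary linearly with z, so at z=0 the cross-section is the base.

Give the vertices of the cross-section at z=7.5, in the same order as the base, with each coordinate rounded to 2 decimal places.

t = z/height = 7.5/8 = 0.9375
s = 1 + (scale-1)·z/height = 1 + (1.95-1)·7.5/8 = 1.890625
θ = twist·z/height = -307°·7.5/8 = -287.8125° = -5.023276 rad
cos θ = 0.305903, sin θ = 0.952063 (intermediates below are computed at full precision and shown rounded to 5 d.p.)
v1: (-3.5,4.5) → rotate → (-5.35494,-1.95566) → ×s → (-10.12419,-3.69741) → (-10.12,-3.70)
v2: (-3,-4) → rotate → (2.89054,-4.07980) → ×s → (5.46493,-7.71337) → (5.46,-7.71)
v3: (-1,-3.5) → rotate → (3.02632,-2.02272) → ×s → (5.72163,-3.82421) → (5.72,-3.82)
v4: (2.5,0) → rotate → (0.76476,2.38016) → ×s → (1.44587,4.49998) → (1.45,4.50)

Cross-section at z=7.5: (-10.12,-3.70) (5.46,-7.71) (5.72,-3.82) (1.45,4.50)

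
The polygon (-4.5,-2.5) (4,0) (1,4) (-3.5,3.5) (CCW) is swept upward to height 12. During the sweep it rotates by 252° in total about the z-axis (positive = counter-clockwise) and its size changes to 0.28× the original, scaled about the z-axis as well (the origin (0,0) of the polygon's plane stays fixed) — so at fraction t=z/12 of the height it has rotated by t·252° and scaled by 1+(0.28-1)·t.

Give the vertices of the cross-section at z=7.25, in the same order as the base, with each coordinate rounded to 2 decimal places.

t = z/height = 7.25/12 = 0.604167
s = 1 + (scale-1)·z/height = 1 + (0.28-1)·7.25/12 = 0.565000
θ = twist·z/height = 252°·7.25/12 = 152.2500° = 2.657264 rad
cos θ = -0.884988, sin θ = 0.465615 (intermediates below are computed at full precision and shown rounded to 5 d.p.)
v1: (-4.5,-2.5) → rotate → (5.14648,0.11720) → ×s → (2.90776,0.06622) → (2.91,0.07)
v2: (4,0) → rotate → (-3.53995,1.86246) → ×s → (-2.00007,1.05229) → (-2.00,1.05)
v3: (1,4) → rotate → (-2.74745,-3.07434) → ×s → (-1.55231,-1.73700) → (-1.55,-1.74)
v4: (-3.5,3.5) → rotate → (1.46781,-4.72711) → ×s → (0.82931,-2.67082) → (0.83,-2.67)

Cross-section at z=7.25: (2.91,0.07) (-2.00,1.05) (-1.55,-1.74) (0.83,-2.67)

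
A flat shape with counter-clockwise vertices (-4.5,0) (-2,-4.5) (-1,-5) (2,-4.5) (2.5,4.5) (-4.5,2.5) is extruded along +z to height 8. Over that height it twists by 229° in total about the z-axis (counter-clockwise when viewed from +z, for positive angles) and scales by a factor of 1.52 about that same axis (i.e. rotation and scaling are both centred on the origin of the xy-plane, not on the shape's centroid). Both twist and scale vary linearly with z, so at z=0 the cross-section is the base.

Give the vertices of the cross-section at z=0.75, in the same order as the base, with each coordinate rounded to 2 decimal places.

Cross-section at z=0.75: (-4.39,-1.73) (-0.22,-5.16) (0.94,-5.26) (3.68,-3.62) (0.71,5.35) (-5.35,0.71)

t = z/height = 0.75/8 = 0.09375
s = 1 + (scale-1)·z/height = 1 + (1.52-1)·0.75/8 = 1.048750
θ = twist·z/height = 229°·0.75/8 = 21.4688° = 0.374700 rad
cos θ = 0.930617, sin θ = 0.365994 (intermediates below are computed at full precision and shown rounded to 5 d.p.)
v1: (-4.5,0) → rotate → (-4.18778,-1.64697) → ×s → (-4.39193,-1.72726) → (-4.39,-1.73)
v2: (-2,-4.5) → rotate → (-0.21426,-4.91977) → ×s → (-0.22471,-5.15960) → (-0.22,-5.16)
v3: (-1,-5) → rotate → (0.89935,-5.01908) → ×s → (0.94319,-5.26376) → (0.94,-5.26)
v4: (2,-4.5) → rotate → (3.50821,-3.45579) → ×s → (3.67923,-3.62426) → (3.68,-3.62)
v5: (2.5,4.5) → rotate → (0.67957,5.10276) → ×s → (0.71270,5.35152) → (0.71,5.35)
v6: (-4.5,2.5) → rotate → (-5.10276,0.67957) → ×s → (-5.35152,0.71270) → (-5.35,0.71)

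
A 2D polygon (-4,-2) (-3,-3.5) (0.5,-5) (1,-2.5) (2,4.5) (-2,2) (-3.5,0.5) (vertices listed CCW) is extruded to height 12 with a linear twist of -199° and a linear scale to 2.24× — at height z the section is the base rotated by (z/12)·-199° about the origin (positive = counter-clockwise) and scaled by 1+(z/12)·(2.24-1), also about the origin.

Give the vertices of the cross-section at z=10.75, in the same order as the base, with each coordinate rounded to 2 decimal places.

t = z/height = 10.75/12 = 0.895833
s = 1 + (scale-1)·z/height = 1 + (2.24-1)·10.75/12 = 2.110833
θ = twist·z/height = -199°·10.75/12 = -178.2708° = -3.111413 rad
cos θ = -0.999545, sin θ = -0.030175 (intermediates below are computed at full precision and shown rounded to 5 d.p.)
v1: (-4,-2) → rotate → (3.93783,2.11979) → ×s → (8.31210,4.47452) → (8.31,4.47)
v2: (-3,-3.5) → rotate → (2.89302,3.58893) → ×s → (6.10669,7.57564) → (6.11,7.58)
v3: (0.5,-5) → rotate → (-0.65065,4.98264) → ×s → (-1.37341,10.51751) → (-1.37,10.52)
v4: (1,-2.5) → rotate → (-1.07498,2.46869) → ×s → (-2.26911,5.21099) → (-2.27,5.21)
v5: (2,4.5) → rotate → (-1.86330,-4.55830) → ×s → (-3.93312,-9.62181) → (-3.93,-9.62)
v6: (-2,2) → rotate → (2.05944,-1.93874) → ×s → (4.34713,-4.09236) → (4.35,-4.09)
v7: (-3.5,0.5) → rotate → (3.51349,-0.39416) → ×s → (7.41640,-0.83201) → (7.42,-0.83)

Cross-section at z=10.75: (8.31,4.47) (6.11,7.58) (-1.37,10.52) (-2.27,5.21) (-3.93,-9.62) (4.35,-4.09) (7.42,-0.83)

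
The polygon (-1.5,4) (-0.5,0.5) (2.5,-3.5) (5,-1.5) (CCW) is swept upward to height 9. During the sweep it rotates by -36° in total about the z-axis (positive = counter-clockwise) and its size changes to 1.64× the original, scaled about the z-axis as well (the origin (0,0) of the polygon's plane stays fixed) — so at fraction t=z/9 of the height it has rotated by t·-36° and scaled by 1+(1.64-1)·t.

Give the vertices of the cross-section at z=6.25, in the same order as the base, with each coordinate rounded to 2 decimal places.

t = z/height = 6.25/9 = 0.694444
s = 1 + (scale-1)·z/height = 1 + (1.64-1)·6.25/9 = 1.444444
θ = twist·z/height = -36°·6.25/9 = -25.0000° = -0.436332 rad
cos θ = 0.906308, sin θ = -0.422618 (intermediates below are computed at full precision and shown rounded to 5 d.p.)
v1: (-1.5,4) → rotate → (0.33101,4.25916) → ×s → (0.47813,6.15212) → (0.48,6.15)
v2: (-0.5,0.5) → rotate → (-0.24184,0.66446) → ×s → (-0.34933,0.95978) → (-0.35,0.96)
v3: (2.5,-3.5) → rotate → (0.78661,-4.22862) → ×s → (1.13621,-6.10801) → (1.14,-6.11)
v4: (5,-1.5) → rotate → (3.89761,-3.47255) → ×s → (5.62988,-5.01591) → (5.63,-5.02)

Cross-section at z=6.25: (0.48,6.15) (-0.35,0.96) (1.14,-6.11) (5.63,-5.02)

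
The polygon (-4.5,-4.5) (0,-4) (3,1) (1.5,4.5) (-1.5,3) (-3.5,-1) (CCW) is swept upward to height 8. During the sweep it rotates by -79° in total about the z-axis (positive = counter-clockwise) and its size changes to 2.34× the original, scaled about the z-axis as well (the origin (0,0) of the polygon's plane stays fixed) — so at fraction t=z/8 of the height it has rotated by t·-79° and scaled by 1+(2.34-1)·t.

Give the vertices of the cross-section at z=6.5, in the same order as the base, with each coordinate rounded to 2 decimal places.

Cross-section at z=6.5: (-12.55,4.37) (-7.52,-3.64) (4.61,-4.73) (9.83,1.27) (4.28,5.55) (-5.06,5.67)

t = z/height = 6.5/8 = 0.8125
s = 1 + (scale-1)·z/height = 1 + (2.34-1)·6.5/8 = 2.088750
θ = twist·z/height = -79°·6.5/8 = -64.1875° = -1.120283 rad
cos θ = 0.435428, sin θ = -0.900224 (intermediates below are computed at full precision and shown rounded to 5 d.p.)
v1: (-4.5,-4.5) → rotate → (-6.01043,2.09158) → ×s → (-12.55429,4.36879) → (-12.55,4.37)
v2: (0,-4) → rotate → (-3.60090,-1.74171) → ×s → (-7.52137,-3.63800) → (-7.52,-3.64)
v3: (3,1) → rotate → (2.20651,-2.26524) → ×s → (4.60884,-4.73153) → (4.61,-4.73)
v4: (1.5,4.5) → rotate → (4.70415,0.60909) → ×s → (9.82579,1.27223) → (9.83,1.27)
v5: (-1.5,3) → rotate → (2.04753,2.65662) → ×s → (4.27678,5.54901) → (4.28,5.55)
v6: (-3.5,-1) → rotate → (-2.42422,2.71536) → ×s → (-5.06359,5.67170) → (-5.06,5.67)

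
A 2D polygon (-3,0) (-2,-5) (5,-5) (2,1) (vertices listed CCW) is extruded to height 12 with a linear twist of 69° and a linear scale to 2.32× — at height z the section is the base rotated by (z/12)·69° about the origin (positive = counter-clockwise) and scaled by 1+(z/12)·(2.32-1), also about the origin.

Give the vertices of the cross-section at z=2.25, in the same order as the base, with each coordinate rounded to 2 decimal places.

Cross-section at z=2.25: (-3.65,-0.84) (-1.04,-6.64) (7.48,-4.68) (2.15,1.77)

t = z/height = 2.25/12 = 0.1875
s = 1 + (scale-1)·z/height = 1 + (2.32-1)·2.25/12 = 1.247500
θ = twist·z/height = 69°·2.25/12 = 12.9375° = 0.225802 rad
cos θ = 0.974615, sin θ = 0.223888 (intermediates below are computed at full precision and shown rounded to 5 d.p.)
v1: (-3,0) → rotate → (-2.92384,-0.67166) → ×s → (-3.64750,-0.83790) → (-3.65,-0.84)
v2: (-2,-5) → rotate → (-0.82979,-5.32085) → ×s → (-1.03516,-6.63776) → (-1.04,-6.64)
v3: (5,-5) → rotate → (5.99251,-3.75363) → ×s → (7.47566,-4.68266) → (7.48,-4.68)
v4: (2,1) → rotate → (1.72534,1.42239) → ×s → (2.15236,1.77443) → (2.15,1.77)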